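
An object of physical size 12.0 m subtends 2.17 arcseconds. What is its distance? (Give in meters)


D = size / theta_rad, theta_rad = 2.17 * pi/(180*3600) = 1.052e-05, D = 1.141e+06

1.141e+06 m


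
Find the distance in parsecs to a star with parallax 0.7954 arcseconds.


d = 1/p = 1/0.7954 = 1.2572

1.2572 pc


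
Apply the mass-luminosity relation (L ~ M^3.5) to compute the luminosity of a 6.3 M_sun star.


L/L_sun = (M/M_sun)^3.5 = 6.3^3.5 = 627.613

627.613 L_sun


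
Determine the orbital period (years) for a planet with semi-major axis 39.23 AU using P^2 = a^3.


P = a^(3/2) = 39.23^1.5 = 245.7126

245.7126 years


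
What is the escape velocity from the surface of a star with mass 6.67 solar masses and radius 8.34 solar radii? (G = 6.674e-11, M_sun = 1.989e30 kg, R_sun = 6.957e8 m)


M = 6.67 * 1.989e30 kg = 1.326663e+31 kg; R = 8.34 * 6.957e8 m = 5.802138e+09 m. v_esc = sqrt(2GM/R) = sqrt(2 * 6.674e-11 * 1.326663e+31 / 5.802138e+09) = 552451.7842

552451.7842 m/s


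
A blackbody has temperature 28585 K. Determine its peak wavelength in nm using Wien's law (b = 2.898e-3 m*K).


lam_max = b / T = 2.898e-3 / 28585 = 1.014e-07 m = 101.3818 nm

101.3818 nm


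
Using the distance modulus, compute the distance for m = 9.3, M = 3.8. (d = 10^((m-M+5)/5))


d = 10^((m - M + 5)/5) = 10^((9.3 - 3.8 + 5)/5) = 125.8925

125.8925 pc


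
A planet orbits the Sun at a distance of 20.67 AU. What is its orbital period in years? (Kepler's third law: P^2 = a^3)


P = a^(3/2) = 20.67^1.5 = 93.9746

93.9746 years


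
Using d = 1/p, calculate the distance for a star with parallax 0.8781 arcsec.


d = 1/p = 1/0.8781 = 1.1388

1.1388 pc


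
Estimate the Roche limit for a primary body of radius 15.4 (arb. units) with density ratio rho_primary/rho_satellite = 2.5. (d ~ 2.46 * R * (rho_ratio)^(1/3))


d_Roche = 2.46 * 15.4 * 2.5^(1/3) = 51.4165

51.4165


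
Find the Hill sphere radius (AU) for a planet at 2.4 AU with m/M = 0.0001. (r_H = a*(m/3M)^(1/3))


r_H = a * (m/3M)^(1/3) = 2.4 * (0.0001/3)^(1/3) = 0.0772

0.0772 AU


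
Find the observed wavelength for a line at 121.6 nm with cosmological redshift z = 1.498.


lam_obs = lam_emit * (1 + z) = 121.6 * (1 + 1.498) = 303.7568

303.7568 nm


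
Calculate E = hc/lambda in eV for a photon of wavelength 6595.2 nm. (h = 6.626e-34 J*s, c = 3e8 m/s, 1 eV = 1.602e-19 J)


E = hc/lambda = 6.626e-34 * 3e8 / 6.595e-06 = 3.014e-20 J = 0.1881 eV

0.1881 eV


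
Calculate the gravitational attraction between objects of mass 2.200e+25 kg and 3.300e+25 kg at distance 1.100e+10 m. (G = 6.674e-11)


F = G*m1*m2/r^2 = 6.674e-11 * 2.200e+25 * 3.300e+25 / (1.100e+10)^2 = 6.674e-11 * 7.260e+50 / 1.210e+20 = 4.004e+20

4.004e+20 N


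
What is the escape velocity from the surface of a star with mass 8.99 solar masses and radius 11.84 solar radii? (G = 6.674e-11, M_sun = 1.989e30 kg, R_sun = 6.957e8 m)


M = 8.99 * 1.989e30 kg = 1.788111e+31 kg; R = 11.84 * 6.957e8 m = 8.237088e+09 m. v_esc = sqrt(2GM/R) = sqrt(2 * 6.674e-11 * 1.788111e+31 / 8.237088e+09) = 538292.6917

538292.6917 m/s


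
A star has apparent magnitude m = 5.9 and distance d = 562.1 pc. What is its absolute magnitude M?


M = m - 5*log10(d) + 5 = 5.9 - 5*log10(562.1) + 5 = -2.8491

-2.8491


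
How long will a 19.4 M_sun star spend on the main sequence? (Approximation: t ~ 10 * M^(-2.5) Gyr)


t = 10 * M^(-2.5) = 10 * 19.4^(-2.5) = 0.006

0.006 Gyr


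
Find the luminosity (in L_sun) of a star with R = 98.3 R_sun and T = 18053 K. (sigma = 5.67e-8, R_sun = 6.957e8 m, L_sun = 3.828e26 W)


R = 98.3 * 6.957e8 m = 6.838731e+10 m. L = 4*pi*R^2*sigma*T^4 = 4*pi*(6.838731e+10)^2 * 5.67e-8 * 18053^4 = 3.539496554e+32 W. L/L_sun = 3.539496554e+32 / 3.828e26 = 924633.3737

924633.3737 L_sun


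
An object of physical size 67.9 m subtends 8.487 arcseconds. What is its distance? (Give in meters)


D = size / theta_rad, theta_rad = 8.487 * pi/(180*3600) = 4.115e-05, D = 1.650e+06

1.650e+06 m


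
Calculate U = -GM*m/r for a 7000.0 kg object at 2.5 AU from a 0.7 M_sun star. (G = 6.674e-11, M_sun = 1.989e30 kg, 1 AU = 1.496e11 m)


M = 0.7 * 1.989e30 kg = 1.3923e+30 kg; r = 2.5 AU * 1.496e11 m/AU = 3.74e+11 m. U = -GM*m/r = -(6.674e-11 * 1.3923e+30 * 7000.0) / 3.74e+11 = -1.739e+12

-1.739e+12 J


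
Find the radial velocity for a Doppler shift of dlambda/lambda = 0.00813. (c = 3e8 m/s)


v = (dlambda/lambda) * c = 0.00813 * 3e8 = 2.439e+06

2.439e+06 m/s


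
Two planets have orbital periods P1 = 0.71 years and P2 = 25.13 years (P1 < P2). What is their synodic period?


1/P_syn = |1/P1 - 1/P2| = |1/0.71 - 1/25.13| => P_syn = 0.7306

0.7306 years


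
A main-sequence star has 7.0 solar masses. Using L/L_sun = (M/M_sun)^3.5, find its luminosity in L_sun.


L/L_sun = (M/M_sun)^3.5 = 7.0^3.5 = 907.4927

907.4927 L_sun


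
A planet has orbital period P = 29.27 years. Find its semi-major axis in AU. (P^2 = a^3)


a = P^(2/3) = 29.27^(2/3) = 9.4976

9.4976 AU


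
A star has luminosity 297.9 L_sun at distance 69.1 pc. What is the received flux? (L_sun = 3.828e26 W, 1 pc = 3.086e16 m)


F = L / (4*pi*d^2) = 1.140e+29 / (4*pi*(2.132e+18)^2) = 1.996e-09

1.996e-09 W/m^2


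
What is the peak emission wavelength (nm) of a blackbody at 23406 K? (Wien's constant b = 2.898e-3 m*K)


lam_max = b / T = 2.898e-3 / 23406 = 1.238e-07 m = 123.8144 nm

123.8144 nm


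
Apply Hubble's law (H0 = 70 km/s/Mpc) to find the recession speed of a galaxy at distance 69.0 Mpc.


v = H0 * d = 70 * 69.0 = 4830.0

4830.0 km/s


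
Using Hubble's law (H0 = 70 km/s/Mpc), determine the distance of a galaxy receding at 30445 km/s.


d = v / H0 = 30445 / 70 = 434.9286

434.9286 Mpc


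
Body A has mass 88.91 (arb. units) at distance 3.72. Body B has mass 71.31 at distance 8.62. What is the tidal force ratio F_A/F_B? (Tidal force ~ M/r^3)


Ratio = (M1/r1^3) / (M2/r2^3) = (88.91/3.72^3) / (71.31/8.62^3) = 15.5129

15.5129


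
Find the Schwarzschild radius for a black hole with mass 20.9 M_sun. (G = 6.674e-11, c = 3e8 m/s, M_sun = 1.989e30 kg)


M = 20.9 * 1.989e30 kg = 4.15701e+31 kg. rs = 2GM/c^2 = 2 * 6.674e-11 * 4.15701e+31 / (3e8)^2 = 61653.0772

61653.0772 m


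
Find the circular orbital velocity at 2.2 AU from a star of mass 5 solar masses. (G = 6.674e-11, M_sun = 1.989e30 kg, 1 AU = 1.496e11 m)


v = sqrt(GM/r) = sqrt(6.674e-11 * 9.945e+30 / 3.291e+11) = 44907.4461

44907.4461 m/s


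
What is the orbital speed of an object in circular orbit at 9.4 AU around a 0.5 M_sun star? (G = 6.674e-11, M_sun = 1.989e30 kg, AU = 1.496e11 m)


v = sqrt(GM/r) = sqrt(6.674e-11 * 9.945e+29 / 1.406e+12) = 6870.1429

6870.1429 m/s


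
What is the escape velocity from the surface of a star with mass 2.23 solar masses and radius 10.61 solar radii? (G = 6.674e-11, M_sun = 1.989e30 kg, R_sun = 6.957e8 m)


M = 2.23 * 1.989e30 kg = 4.43547e+30 kg; R = 10.61 * 6.957e8 m = 7.381377e+09 m. v_esc = sqrt(2GM/R) = sqrt(2 * 6.674e-11 * 4.43547e+30 / 7.381377e+09) = 283210.4203

283210.4203 m/s


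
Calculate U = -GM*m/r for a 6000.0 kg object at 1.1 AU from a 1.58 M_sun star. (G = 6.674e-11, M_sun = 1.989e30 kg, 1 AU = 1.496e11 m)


M = 1.58 * 1.989e30 kg = 3.14262e+30 kg; r = 1.1 AU * 1.496e11 m/AU = 1.6456e+11 m. U = -GM*m/r = -(6.674e-11 * 3.14262e+30 * 6000.0) / 1.6456e+11 = -7.647e+12

-7.647e+12 J


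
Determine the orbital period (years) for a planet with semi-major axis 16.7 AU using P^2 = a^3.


P = a^(3/2) = 16.7^1.5 = 68.2456

68.2456 years


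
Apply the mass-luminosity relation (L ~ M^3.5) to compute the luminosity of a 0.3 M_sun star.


L/L_sun = (M/M_sun)^3.5 = 0.3^3.5 = 0.0148

0.0148 L_sun


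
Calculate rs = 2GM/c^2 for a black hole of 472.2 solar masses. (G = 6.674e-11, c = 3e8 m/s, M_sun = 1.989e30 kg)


M = 472.2 * 1.989e30 kg = 9.392058e+32 kg. rs = 2GM/c^2 = 2 * 6.674e-11 * 9.392058e+32 / (3e8)^2 = 1.393e+06

1.393e+06 m


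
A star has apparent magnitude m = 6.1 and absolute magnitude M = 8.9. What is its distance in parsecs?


d = 10^((m - M + 5)/5) = 10^((6.1 - 8.9 + 5)/5) = 2.7542

2.7542 pc


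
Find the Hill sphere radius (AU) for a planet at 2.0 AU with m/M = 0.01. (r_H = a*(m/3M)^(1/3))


r_H = a * (m/3M)^(1/3) = 2.0 * (0.01/3)^(1/3) = 0.2988

0.2988 AU


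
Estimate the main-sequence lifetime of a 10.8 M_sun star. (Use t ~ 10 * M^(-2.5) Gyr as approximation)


t = 10 * M^(-2.5) = 10 * 10.8^(-2.5) = 0.0261

0.0261 Gyr


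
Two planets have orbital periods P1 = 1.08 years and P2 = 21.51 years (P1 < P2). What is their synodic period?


1/P_syn = |1/P1 - 1/P2| = |1/1.08 - 1/21.51| => P_syn = 1.1371

1.1371 years


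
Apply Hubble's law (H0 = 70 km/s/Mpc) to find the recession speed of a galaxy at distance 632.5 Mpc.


v = H0 * d = 70 * 632.5 = 44275.0

44275.0 km/s


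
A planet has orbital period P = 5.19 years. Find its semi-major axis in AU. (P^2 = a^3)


a = P^(2/3) = 5.19^(2/3) = 2.9976

2.9976 AU


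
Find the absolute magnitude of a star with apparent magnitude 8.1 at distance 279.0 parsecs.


M = m - 5*log10(d) + 5 = 8.1 - 5*log10(279.0) + 5 = 0.872

0.872


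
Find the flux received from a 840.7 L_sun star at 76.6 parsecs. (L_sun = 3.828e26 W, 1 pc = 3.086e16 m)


F = L / (4*pi*d^2) = 3.218e+29 / (4*pi*(2.364e+18)^2) = 4.583e-09

4.583e-09 W/m^2


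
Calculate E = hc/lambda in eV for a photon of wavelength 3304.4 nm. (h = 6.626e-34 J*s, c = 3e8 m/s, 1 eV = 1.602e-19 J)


E = hc/lambda = 6.626e-34 * 3e8 / 3.304e-06 = 6.016e-20 J = 0.3755 eV

0.3755 eV


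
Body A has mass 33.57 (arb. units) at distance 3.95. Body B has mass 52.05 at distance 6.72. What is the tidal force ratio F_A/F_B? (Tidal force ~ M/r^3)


Ratio = (M1/r1^3) / (M2/r2^3) = (33.57/3.95^3) / (52.05/6.72^3) = 3.1758

3.1758


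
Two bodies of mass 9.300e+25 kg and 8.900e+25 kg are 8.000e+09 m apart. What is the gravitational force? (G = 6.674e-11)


F = G*m1*m2/r^2 = 6.674e-11 * 9.300e+25 * 8.900e+25 / (8.000e+09)^2 = 6.674e-11 * 8.277e+51 / 6.400e+19 = 8.631e+21

8.631e+21 N


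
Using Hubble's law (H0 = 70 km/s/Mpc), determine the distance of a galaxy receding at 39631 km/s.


d = v / H0 = 39631 / 70 = 566.1571

566.1571 Mpc


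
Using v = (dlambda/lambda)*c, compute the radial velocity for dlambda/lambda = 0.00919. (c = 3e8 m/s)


v = (dlambda/lambda) * c = 0.00919 * 3e8 = 2.757e+06

2.757e+06 m/s


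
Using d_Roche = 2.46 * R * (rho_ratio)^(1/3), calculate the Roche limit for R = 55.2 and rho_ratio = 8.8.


d_Roche = 2.46 * 55.2 * 8.8^(1/3) = 280.3508

280.3508


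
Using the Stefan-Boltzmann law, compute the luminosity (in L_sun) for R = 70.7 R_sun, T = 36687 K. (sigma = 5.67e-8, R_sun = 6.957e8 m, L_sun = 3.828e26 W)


R = 70.7 * 6.957e8 m = 4.918599e+10 m. L = 4*pi*R^2*sigma*T^4 = 4*pi*(4.918599e+10)^2 * 5.67e-8 * 36687^4 = 3.122658964e+33 W. L/L_sun = 3.122658964e+33 / 3.828e26 = 8.157e+06

8.157e+06 L_sun


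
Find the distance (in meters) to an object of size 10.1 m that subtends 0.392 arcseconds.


D = size / theta_rad, theta_rad = 0.392 * pi/(180*3600) = 1.900e-06, D = 5.314e+06

5.314e+06 m


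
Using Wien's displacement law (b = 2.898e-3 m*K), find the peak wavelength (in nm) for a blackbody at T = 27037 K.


lam_max = b / T = 2.898e-3 / 27037 = 1.072e-07 m = 107.1864 nm

107.1864 nm


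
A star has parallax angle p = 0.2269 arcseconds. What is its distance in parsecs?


d = 1/p = 1/0.2269 = 4.4072

4.4072 pc


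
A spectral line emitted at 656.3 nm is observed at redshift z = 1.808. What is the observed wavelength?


lam_obs = lam_emit * (1 + z) = 656.3 * (1 + 1.808) = 1842.8904

1842.8904 nm


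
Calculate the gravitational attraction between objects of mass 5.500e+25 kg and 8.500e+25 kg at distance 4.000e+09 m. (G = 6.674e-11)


F = G*m1*m2/r^2 = 6.674e-11 * 5.500e+25 * 8.500e+25 / (4.000e+09)^2 = 6.674e-11 * 4.675e+51 / 1.600e+19 = 1.950e+22

1.950e+22 N


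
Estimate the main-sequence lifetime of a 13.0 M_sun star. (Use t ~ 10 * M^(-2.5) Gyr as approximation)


t = 10 * M^(-2.5) = 10 * 13.0^(-2.5) = 0.0164

0.0164 Gyr


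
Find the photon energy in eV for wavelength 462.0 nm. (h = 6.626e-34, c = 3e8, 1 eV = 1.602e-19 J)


E = hc/lambda = 6.626e-34 * 3e8 / 4.620e-07 = 4.303e-19 J = 2.6858 eV

2.6858 eV


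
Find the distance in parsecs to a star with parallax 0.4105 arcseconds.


d = 1/p = 1/0.4105 = 2.4361

2.4361 pc


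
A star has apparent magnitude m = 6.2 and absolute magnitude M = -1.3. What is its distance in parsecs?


d = 10^((m - M + 5)/5) = 10^((6.2 - -1.3 + 5)/5) = 316.2278

316.2278 pc


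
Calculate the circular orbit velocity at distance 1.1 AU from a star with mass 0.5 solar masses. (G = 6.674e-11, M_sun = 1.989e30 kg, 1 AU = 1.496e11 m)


v = sqrt(GM/r) = sqrt(6.674e-11 * 9.945e+29 / 1.646e+11) = 20083.2205

20083.2205 m/s


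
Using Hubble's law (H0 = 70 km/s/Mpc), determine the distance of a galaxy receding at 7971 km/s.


d = v / H0 = 7971 / 70 = 113.8714

113.8714 Mpc


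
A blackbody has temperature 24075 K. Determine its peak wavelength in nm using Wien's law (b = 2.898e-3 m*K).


lam_max = b / T = 2.898e-3 / 24075 = 1.204e-07 m = 120.3738 nm

120.3738 nm


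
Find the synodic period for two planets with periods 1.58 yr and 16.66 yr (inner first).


1/P_syn = |1/P1 - 1/P2| = |1/1.58 - 1/16.66| => P_syn = 1.7455

1.7455 years


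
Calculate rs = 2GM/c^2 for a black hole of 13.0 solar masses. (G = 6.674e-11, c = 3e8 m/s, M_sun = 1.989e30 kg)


M = 13.0 * 1.989e30 kg = 2.5857e+31 kg. rs = 2GM/c^2 = 2 * 6.674e-11 * 2.5857e+31 / (3e8)^2 = 38348.804

38348.804 m


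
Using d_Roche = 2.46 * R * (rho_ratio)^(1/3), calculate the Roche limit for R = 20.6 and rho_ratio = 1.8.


d_Roche = 2.46 * 20.6 * 1.8^(1/3) = 61.6443

61.6443


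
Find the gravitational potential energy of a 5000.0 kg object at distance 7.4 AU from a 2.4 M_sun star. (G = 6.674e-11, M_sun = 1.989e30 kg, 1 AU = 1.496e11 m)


M = 2.4 * 1.989e30 kg = 4.7736e+30 kg; r = 7.4 AU * 1.496e11 m/AU = 1.10704e+12 m. U = -GM*m/r = -(6.674e-11 * 4.7736e+30 * 5000.0) / 1.10704e+12 = -1.439e+12

-1.439e+12 J


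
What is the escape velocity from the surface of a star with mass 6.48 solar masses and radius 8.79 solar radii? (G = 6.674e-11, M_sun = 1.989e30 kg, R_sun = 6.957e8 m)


M = 6.48 * 1.989e30 kg = 1.288872e+31 kg; R = 8.79 * 6.957e8 m = 6.115203e+09 m. v_esc = sqrt(2GM/R) = sqrt(2 * 6.674e-11 * 1.288872e+31 / 6.115203e+09) = 530404.9327

530404.9327 m/s


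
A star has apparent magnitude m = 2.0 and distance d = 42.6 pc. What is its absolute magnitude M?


M = m - 5*log10(d) + 5 = 2.0 - 5*log10(42.6) + 5 = -1.147

-1.147


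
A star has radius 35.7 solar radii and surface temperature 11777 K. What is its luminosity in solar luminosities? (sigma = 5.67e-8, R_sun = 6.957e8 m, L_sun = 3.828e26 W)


R = 35.7 * 6.957e8 m = 2.483649e+10 m. L = 4*pi*R^2*sigma*T^4 = 4*pi*(2.483649e+10)^2 * 5.67e-8 * 11777^4 = 8.454969827e+30 W. L/L_sun = 8.454969827e+30 / 3.828e26 = 22087.173

22087.173 L_sun


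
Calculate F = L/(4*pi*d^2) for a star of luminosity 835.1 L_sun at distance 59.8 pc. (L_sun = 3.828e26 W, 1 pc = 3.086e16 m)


F = L / (4*pi*d^2) = 3.197e+29 / (4*pi*(1.845e+18)^2) = 7.470e-09

7.470e-09 W/m^2


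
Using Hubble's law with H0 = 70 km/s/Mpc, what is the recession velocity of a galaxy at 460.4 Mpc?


v = H0 * d = 70 * 460.4 = 32228.0

32228.0 km/s


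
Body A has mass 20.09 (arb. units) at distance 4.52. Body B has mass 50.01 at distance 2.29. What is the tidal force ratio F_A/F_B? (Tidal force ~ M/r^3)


Ratio = (M1/r1^3) / (M2/r2^3) = (20.09/4.52^3) / (50.01/2.29^3) = 0.0522

0.0522


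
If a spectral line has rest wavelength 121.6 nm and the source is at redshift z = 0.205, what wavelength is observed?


lam_obs = lam_emit * (1 + z) = 121.6 * (1 + 0.205) = 146.528

146.528 nm


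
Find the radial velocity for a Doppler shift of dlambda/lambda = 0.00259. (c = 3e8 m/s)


v = (dlambda/lambda) * c = 0.00259 * 3e8 = 777000.0

777000.0 m/s


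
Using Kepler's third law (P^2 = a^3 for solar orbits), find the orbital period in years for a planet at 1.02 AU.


P = a^(3/2) = 1.02^1.5 = 1.0301

1.0301 years


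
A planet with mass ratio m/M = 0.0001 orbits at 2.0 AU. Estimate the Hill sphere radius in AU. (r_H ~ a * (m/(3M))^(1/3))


r_H = a * (m/3M)^(1/3) = 2.0 * (0.0001/3)^(1/3) = 0.0644

0.0644 AU


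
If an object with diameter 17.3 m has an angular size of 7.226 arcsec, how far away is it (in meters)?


D = size / theta_rad, theta_rad = 7.226 * pi/(180*3600) = 3.503e-05, D = 493825.235

493825.235 m


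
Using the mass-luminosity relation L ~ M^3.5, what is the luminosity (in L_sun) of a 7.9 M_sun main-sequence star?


L/L_sun = (M/M_sun)^3.5 = 7.9^3.5 = 1385.7817

1385.7817 L_sun


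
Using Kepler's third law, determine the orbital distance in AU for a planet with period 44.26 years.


a = P^(2/3) = 44.26^(2/3) = 12.5124

12.5124 AU


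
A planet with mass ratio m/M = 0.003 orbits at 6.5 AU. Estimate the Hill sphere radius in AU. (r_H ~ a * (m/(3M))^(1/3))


r_H = a * (m/3M)^(1/3) = 6.5 * (0.003/3)^(1/3) = 0.65

0.65 AU


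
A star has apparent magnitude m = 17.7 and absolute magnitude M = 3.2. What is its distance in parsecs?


d = 10^((m - M + 5)/5) = 10^((17.7 - 3.2 + 5)/5) = 7943.2823

7943.2823 pc


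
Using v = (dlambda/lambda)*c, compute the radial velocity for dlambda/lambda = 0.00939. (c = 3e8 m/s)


v = (dlambda/lambda) * c = 0.00939 * 3e8 = 2.817e+06

2.817e+06 m/s


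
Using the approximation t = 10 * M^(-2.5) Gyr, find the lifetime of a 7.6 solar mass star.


t = 10 * M^(-2.5) = 10 * 7.6^(-2.5) = 0.0628

0.0628 Gyr


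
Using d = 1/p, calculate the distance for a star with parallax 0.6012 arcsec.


d = 1/p = 1/0.6012 = 1.6633

1.6633 pc


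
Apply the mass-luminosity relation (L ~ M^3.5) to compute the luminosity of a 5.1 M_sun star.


L/L_sun = (M/M_sun)^3.5 = 5.1^3.5 = 299.5681

299.5681 L_sun


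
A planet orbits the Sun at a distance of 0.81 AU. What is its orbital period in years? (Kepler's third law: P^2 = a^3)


P = a^(3/2) = 0.81^1.5 = 0.729

0.729 years


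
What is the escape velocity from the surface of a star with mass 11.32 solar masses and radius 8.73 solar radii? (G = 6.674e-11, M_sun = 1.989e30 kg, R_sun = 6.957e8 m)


M = 11.32 * 1.989e30 kg = 2.251548e+31 kg; R = 8.73 * 6.957e8 m = 6.073461e+09 m. v_esc = sqrt(2GM/R) = sqrt(2 * 6.674e-11 * 2.251548e+31 / 6.073461e+09) = 703445.702

703445.702 m/s


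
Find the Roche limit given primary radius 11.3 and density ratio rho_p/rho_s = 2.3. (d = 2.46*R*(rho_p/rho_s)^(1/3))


d_Roche = 2.46 * 11.3 * 2.3^(1/3) = 36.6935

36.6935


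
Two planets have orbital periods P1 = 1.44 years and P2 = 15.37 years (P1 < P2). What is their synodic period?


1/P_syn = |1/P1 - 1/P2| = |1/1.44 - 1/15.37| => P_syn = 1.5889

1.5889 years


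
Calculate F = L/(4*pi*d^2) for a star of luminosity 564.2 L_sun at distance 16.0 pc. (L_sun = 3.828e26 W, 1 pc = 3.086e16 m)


F = L / (4*pi*d^2) = 2.160e+29 / (4*pi*(4.938e+17)^2) = 7.050e-08

7.050e-08 W/m^2


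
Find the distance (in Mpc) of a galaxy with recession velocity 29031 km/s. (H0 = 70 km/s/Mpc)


d = v / H0 = 29031 / 70 = 414.7286

414.7286 Mpc


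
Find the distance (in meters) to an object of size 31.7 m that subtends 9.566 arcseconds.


D = size / theta_rad, theta_rad = 9.566 * pi/(180*3600) = 4.638e-05, D = 683524.3945

683524.3945 m


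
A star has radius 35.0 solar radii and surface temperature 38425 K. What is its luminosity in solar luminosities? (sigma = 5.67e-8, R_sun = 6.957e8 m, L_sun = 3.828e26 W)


R = 35.0 * 6.957e8 m = 2.43495e+10 m. L = 4*pi*R^2*sigma*T^4 = 4*pi*(2.43495e+10)^2 * 5.67e-8 * 38425^4 = 9.20934034e+32 W. L/L_sun = 9.20934034e+32 / 3.828e26 = 2.406e+06

2.406e+06 L_sun


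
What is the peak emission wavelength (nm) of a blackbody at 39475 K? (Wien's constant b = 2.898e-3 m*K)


lam_max = b / T = 2.898e-3 / 39475 = 7.341e-08 m = 73.4136 nm

73.4136 nm


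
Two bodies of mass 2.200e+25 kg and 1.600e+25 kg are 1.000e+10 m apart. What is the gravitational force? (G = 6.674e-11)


F = G*m1*m2/r^2 = 6.674e-11 * 2.200e+25 * 1.600e+25 / (1.000e+10)^2 = 6.674e-11 * 3.520e+50 / 1.000e+20 = 2.349e+20

2.349e+20 N


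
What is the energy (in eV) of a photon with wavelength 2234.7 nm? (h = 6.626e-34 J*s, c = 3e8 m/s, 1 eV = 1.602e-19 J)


E = hc/lambda = 6.626e-34 * 3e8 / 2.235e-06 = 8.895e-20 J = 0.5553 eV

0.5553 eV


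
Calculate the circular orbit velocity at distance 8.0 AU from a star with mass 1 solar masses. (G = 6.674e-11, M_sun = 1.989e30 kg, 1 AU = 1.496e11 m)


v = sqrt(GM/r) = sqrt(6.674e-11 * 1.989e+30 / 1.197e+12) = 10531.7297

10531.7297 m/s


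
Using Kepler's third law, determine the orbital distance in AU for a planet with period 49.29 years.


a = P^(2/3) = 49.29^(2/3) = 13.4433

13.4433 AU


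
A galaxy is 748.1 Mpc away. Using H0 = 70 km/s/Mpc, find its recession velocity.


v = H0 * d = 70 * 748.1 = 52367.0

52367.0 km/s


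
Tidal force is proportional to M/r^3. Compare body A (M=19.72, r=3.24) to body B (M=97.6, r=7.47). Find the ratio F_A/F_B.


Ratio = (M1/r1^3) / (M2/r2^3) = (19.72/3.24^3) / (97.6/7.47^3) = 2.4762

2.4762


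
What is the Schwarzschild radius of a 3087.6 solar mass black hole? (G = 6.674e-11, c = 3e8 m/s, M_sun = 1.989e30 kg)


M = 3087.6 * 1.989e30 kg = 6.1412364e+33 kg. rs = 2GM/c^2 = 2 * 6.674e-11 * 6.1412364e+33 / (3e8)^2 = 9.108e+06

9.108e+06 m


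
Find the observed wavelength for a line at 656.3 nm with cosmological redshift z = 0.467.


lam_obs = lam_emit * (1 + z) = 656.3 * (1 + 0.467) = 962.7921

962.7921 nm


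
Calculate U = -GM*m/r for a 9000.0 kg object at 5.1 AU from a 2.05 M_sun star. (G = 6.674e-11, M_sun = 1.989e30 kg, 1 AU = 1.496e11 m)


M = 2.05 * 1.989e30 kg = 4.07745e+30 kg; r = 5.1 AU * 1.496e11 m/AU = 7.6296e+11 m. U = -GM*m/r = -(6.674e-11 * 4.07745e+30 * 9000.0) / 7.6296e+11 = -3.210e+12

-3.210e+12 J


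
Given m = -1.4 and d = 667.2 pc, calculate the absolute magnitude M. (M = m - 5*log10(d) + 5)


M = m - 5*log10(d) + 5 = -1.4 - 5*log10(667.2) + 5 = -10.5213

-10.5213


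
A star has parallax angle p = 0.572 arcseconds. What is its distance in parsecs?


d = 1/p = 1/0.572 = 1.7483

1.7483 pc


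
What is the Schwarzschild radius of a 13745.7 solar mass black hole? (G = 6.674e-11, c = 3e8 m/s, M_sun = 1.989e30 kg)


M = 13745.7 * 1.989e30 kg = 2.73401973e+34 kg. rs = 2GM/c^2 = 2 * 6.674e-11 * 2.73401973e+34 / (3e8)^2 = 4.055e+07

4.055e+07 m


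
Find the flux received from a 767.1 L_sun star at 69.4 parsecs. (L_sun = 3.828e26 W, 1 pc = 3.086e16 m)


F = L / (4*pi*d^2) = 2.936e+29 / (4*pi*(2.142e+18)^2) = 5.095e-09

5.095e-09 W/m^2


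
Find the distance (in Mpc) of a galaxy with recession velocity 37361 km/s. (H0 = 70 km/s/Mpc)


d = v / H0 = 37361 / 70 = 533.7286

533.7286 Mpc


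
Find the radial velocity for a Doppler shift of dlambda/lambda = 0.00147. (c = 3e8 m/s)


v = (dlambda/lambda) * c = 0.00147 * 3e8 = 441000.0

441000.0 m/s


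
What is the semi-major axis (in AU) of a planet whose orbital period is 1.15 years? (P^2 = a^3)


a = P^(2/3) = 1.15^(2/3) = 1.0977

1.0977 AU


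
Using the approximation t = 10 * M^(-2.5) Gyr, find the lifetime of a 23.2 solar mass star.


t = 10 * M^(-2.5) = 10 * 23.2^(-2.5) = 0.0039

0.0039 Gyr


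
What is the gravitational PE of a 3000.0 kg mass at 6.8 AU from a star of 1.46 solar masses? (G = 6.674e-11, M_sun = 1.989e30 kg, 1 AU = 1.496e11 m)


M = 1.46 * 1.989e30 kg = 2.90394e+30 kg; r = 6.8 AU * 1.496e11 m/AU = 1.01728e+12 m. U = -GM*m/r = -(6.674e-11 * 2.90394e+30 * 3000.0) / 1.01728e+12 = -5.716e+11

-5.716e+11 J


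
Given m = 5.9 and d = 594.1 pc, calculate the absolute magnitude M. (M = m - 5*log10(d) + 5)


M = m - 5*log10(d) + 5 = 5.9 - 5*log10(594.1) + 5 = -2.9693

-2.9693


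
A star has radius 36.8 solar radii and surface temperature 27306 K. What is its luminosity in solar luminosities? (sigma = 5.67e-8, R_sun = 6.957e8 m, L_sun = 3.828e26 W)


R = 36.8 * 6.957e8 m = 2.560176e+10 m. L = 4*pi*R^2*sigma*T^4 = 4*pi*(2.560176e+10)^2 * 5.67e-8 * 27306^4 = 2.596360005e+32 W. L/L_sun = 2.596360005e+32 / 3.828e26 = 678254.9648

678254.9648 L_sun


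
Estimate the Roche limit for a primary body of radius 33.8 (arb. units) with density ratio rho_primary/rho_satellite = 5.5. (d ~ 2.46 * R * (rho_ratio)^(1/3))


d_Roche = 2.46 * 33.8 * 5.5^(1/3) = 146.7707

146.7707


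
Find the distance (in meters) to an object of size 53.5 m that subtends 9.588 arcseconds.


D = size / theta_rad, theta_rad = 9.588 * pi/(180*3600) = 4.648e-05, D = 1.151e+06

1.151e+06 m


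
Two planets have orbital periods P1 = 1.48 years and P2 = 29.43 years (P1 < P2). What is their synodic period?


1/P_syn = |1/P1 - 1/P2| = |1/1.48 - 1/29.43| => P_syn = 1.5584

1.5584 years


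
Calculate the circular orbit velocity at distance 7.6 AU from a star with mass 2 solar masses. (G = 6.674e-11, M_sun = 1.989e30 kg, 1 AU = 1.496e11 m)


v = sqrt(GM/r) = sqrt(6.674e-11 * 3.978e+30 / 1.137e+12) = 15281.0395

15281.0395 m/s


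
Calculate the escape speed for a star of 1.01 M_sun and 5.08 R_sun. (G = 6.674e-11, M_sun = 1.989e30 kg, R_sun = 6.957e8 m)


M = 1.01 * 1.989e30 kg = 2.00889e+30 kg; R = 5.08 * 6.957e8 m = 3.534156e+09 m. v_esc = sqrt(2GM/R) = sqrt(2 * 6.674e-11 * 2.00889e+30 / 3.534156e+09) = 275450.3443

275450.3443 m/s


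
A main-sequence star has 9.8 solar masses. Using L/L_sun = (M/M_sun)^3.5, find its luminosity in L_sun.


L/L_sun = (M/M_sun)^3.5 = 9.8^3.5 = 2946.397

2946.397 L_sun


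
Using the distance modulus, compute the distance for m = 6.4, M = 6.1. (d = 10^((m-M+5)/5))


d = 10^((m - M + 5)/5) = 10^((6.4 - 6.1 + 5)/5) = 11.4815

11.4815 pc


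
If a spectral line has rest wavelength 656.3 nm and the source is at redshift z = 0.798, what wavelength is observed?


lam_obs = lam_emit * (1 + z) = 656.3 * (1 + 0.798) = 1180.0274

1180.0274 nm


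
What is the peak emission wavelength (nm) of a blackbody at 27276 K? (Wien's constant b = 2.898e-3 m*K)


lam_max = b / T = 2.898e-3 / 27276 = 1.062e-07 m = 106.2473 nm

106.2473 nm


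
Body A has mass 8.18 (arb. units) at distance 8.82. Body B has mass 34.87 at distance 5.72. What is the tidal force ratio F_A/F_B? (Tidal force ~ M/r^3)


Ratio = (M1/r1^3) / (M2/r2^3) = (8.18/8.82^3) / (34.87/5.72^3) = 0.064

0.064


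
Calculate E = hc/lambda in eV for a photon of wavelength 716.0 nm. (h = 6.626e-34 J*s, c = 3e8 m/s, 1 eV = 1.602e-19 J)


E = hc/lambda = 6.626e-34 * 3e8 / 7.160e-07 = 2.776e-19 J = 1.733 eV

1.733 eV


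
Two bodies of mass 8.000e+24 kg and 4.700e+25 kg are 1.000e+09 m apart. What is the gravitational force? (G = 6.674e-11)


F = G*m1*m2/r^2 = 6.674e-11 * 8.000e+24 * 4.700e+25 / (1.000e+09)^2 = 6.674e-11 * 3.760e+50 / 1.000e+18 = 2.509e+22

2.509e+22 N


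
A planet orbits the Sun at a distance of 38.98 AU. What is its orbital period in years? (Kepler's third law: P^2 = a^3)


P = a^(3/2) = 38.98^1.5 = 243.3676

243.3676 years


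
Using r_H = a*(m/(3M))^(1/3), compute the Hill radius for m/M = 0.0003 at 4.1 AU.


r_H = a * (m/3M)^(1/3) = 4.1 * (0.0003/3)^(1/3) = 0.1903

0.1903 AU


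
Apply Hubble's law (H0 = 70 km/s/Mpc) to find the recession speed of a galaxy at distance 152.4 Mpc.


v = H0 * d = 70 * 152.4 = 10668.0

10668.0 km/s


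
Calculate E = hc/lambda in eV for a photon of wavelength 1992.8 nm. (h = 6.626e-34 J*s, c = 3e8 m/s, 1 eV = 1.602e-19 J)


E = hc/lambda = 6.626e-34 * 3e8 / 1.993e-06 = 9.975e-20 J = 0.6227 eV

0.6227 eV


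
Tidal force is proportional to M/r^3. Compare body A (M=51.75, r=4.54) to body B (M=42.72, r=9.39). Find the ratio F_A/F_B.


Ratio = (M1/r1^3) / (M2/r2^3) = (51.75/4.54^3) / (42.72/9.39^3) = 10.7179

10.7179


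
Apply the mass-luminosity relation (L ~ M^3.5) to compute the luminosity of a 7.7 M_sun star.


L/L_sun = (M/M_sun)^3.5 = 7.7^3.5 = 1266.8277

1266.8277 L_sun


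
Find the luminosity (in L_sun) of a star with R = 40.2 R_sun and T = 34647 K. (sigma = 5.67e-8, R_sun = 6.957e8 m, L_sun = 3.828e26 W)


R = 40.2 * 6.957e8 m = 2.796714e+10 m. L = 4*pi*R^2*sigma*T^4 = 4*pi*(2.796714e+10)^2 * 5.67e-8 * 34647^4 = 8.030666302e+32 W. L/L_sun = 8.030666302e+32 / 3.828e26 = 2.098e+06

2.098e+06 L_sun


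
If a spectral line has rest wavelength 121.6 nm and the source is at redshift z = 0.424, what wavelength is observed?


lam_obs = lam_emit * (1 + z) = 121.6 * (1 + 0.424) = 173.1584

173.1584 nm


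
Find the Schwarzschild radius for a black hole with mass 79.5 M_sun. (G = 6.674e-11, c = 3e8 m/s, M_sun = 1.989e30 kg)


M = 79.5 * 1.989e30 kg = 1.581255e+32 kg. rs = 2GM/c^2 = 2 * 6.674e-11 * 1.581255e+32 / (3e8)^2 = 234517.686

234517.686 m


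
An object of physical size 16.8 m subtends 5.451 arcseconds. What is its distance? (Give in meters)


D = size / theta_rad, theta_rad = 5.451 * pi/(180*3600) = 2.643e-05, D = 635708.814

635708.814 m


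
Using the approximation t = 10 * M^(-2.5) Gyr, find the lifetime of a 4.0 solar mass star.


t = 10 * M^(-2.5) = 10 * 4.0^(-2.5) = 0.3125

0.3125 Gyr


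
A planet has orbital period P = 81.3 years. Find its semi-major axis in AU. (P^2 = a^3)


a = P^(2/3) = 81.3^(2/3) = 18.767

18.767 AU


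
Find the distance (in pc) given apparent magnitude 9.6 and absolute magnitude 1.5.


d = 10^((m - M + 5)/5) = 10^((9.6 - 1.5 + 5)/5) = 416.8694

416.8694 pc


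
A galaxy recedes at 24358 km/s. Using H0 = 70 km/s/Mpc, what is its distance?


d = v / H0 = 24358 / 70 = 347.9714

347.9714 Mpc


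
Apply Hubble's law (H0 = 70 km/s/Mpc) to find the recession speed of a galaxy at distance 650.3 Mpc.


v = H0 * d = 70 * 650.3 = 45521.0

45521.0 km/s


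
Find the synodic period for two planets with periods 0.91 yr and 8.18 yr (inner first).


1/P_syn = |1/P1 - 1/P2| = |1/0.91 - 1/8.18| => P_syn = 1.0239

1.0239 years


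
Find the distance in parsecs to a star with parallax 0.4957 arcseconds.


d = 1/p = 1/0.4957 = 2.0173

2.0173 pc


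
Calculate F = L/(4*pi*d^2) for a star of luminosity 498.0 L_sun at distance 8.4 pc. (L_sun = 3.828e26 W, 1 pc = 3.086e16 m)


F = L / (4*pi*d^2) = 1.906e+29 / (4*pi*(2.592e+17)^2) = 2.258e-07

2.258e-07 W/m^2


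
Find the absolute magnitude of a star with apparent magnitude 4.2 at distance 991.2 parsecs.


M = m - 5*log10(d) + 5 = 4.2 - 5*log10(991.2) + 5 = -5.7808

-5.7808


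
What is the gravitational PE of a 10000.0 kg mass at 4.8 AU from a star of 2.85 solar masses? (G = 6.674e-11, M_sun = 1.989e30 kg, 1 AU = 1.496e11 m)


M = 2.85 * 1.989e30 kg = 5.66865e+30 kg; r = 4.8 AU * 1.496e11 m/AU = 7.1808e+11 m. U = -GM*m/r = -(6.674e-11 * 5.66865e+30 * 10000.0) / 7.1808e+11 = -5.269e+12

-5.269e+12 J


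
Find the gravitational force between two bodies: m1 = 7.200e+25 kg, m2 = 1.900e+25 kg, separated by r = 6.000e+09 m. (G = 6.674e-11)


F = G*m1*m2/r^2 = 6.674e-11 * 7.200e+25 * 1.900e+25 / (6.000e+09)^2 = 6.674e-11 * 1.368e+51 / 3.600e+19 = 2.536e+21

2.536e+21 N


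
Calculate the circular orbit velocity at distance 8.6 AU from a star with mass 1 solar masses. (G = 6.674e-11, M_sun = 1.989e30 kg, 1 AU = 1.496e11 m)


v = sqrt(GM/r) = sqrt(6.674e-11 * 1.989e+30 / 1.287e+12) = 10157.7021

10157.7021 m/s


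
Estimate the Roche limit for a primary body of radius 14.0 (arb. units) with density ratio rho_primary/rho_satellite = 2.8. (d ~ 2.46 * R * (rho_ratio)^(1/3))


d_Roche = 2.46 * 14.0 * 2.8^(1/3) = 48.5418

48.5418


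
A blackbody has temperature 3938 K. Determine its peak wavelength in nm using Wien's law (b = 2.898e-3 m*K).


lam_max = b / T = 2.898e-3 / 3938 = 7.359e-07 m = 735.9066 nm

735.9066 nm


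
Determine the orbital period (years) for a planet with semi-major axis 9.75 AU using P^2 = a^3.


P = a^(3/2) = 9.75^1.5 = 30.4444

30.4444 years


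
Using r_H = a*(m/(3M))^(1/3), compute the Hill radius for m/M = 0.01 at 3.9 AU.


r_H = a * (m/3M)^(1/3) = 3.9 * (0.01/3)^(1/3) = 0.5826

0.5826 AU


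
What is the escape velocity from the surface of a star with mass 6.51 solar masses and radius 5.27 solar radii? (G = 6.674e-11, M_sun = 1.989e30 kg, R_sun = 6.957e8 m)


M = 6.51 * 1.989e30 kg = 1.294839e+31 kg; R = 5.27 * 6.957e8 m = 3.666339e+09 m. v_esc = sqrt(2GM/R) = sqrt(2 * 6.674e-11 * 1.294839e+31 / 3.666339e+09) = 686593.4809

686593.4809 m/s


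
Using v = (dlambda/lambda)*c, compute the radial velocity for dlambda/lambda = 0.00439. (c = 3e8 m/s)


v = (dlambda/lambda) * c = 0.00439 * 3e8 = 1.317e+06

1.317e+06 m/s


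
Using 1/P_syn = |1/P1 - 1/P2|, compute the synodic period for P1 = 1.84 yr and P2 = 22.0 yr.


1/P_syn = |1/P1 - 1/P2| = |1/1.84 - 1/22.0| => P_syn = 2.0079

2.0079 years


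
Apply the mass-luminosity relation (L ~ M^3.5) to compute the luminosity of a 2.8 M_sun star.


L/L_sun = (M/M_sun)^3.5 = 2.8^3.5 = 36.7327

36.7327 L_sun


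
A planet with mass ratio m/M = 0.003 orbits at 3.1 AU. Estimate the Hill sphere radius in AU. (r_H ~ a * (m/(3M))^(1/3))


r_H = a * (m/3M)^(1/3) = 3.1 * (0.003/3)^(1/3) = 0.31

0.31 AU


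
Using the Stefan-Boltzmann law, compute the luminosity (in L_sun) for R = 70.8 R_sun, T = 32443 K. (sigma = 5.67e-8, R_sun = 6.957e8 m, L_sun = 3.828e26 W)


R = 70.8 * 6.957e8 m = 4.925556e+10 m. L = 4*pi*R^2*sigma*T^4 = 4*pi*(4.925556e+10)^2 * 5.67e-8 * 32443^4 = 1.915082427e+33 W. L/L_sun = 1.915082427e+33 / 3.828e26 = 5.003e+06

5.003e+06 L_sun


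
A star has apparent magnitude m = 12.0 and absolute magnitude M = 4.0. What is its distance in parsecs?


d = 10^((m - M + 5)/5) = 10^((12.0 - 4.0 + 5)/5) = 398.1072

398.1072 pc


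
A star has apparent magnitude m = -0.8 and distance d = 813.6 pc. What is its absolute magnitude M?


M = m - 5*log10(d) + 5 = -0.8 - 5*log10(813.6) + 5 = -10.3521

-10.3521


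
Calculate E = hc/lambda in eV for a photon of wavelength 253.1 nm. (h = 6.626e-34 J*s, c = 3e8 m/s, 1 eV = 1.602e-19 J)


E = hc/lambda = 6.626e-34 * 3e8 / 2.531e-07 = 7.854e-19 J = 4.9025 eV

4.9025 eV


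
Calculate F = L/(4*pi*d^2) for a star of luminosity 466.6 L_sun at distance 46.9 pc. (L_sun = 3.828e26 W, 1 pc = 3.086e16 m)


F = L / (4*pi*d^2) = 1.786e+29 / (4*pi*(1.447e+18)^2) = 6.785e-09

6.785e-09 W/m^2


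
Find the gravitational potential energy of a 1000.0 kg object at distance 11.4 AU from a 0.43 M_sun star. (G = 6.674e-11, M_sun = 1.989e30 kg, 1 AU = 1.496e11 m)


M = 0.43 * 1.989e30 kg = 8.5527e+29 kg; r = 11.4 AU * 1.496e11 m/AU = 1.70544e+12 m. U = -GM*m/r = -(6.674e-11 * 8.5527e+29 * 1000.0) / 1.70544e+12 = -3.347e+10

-3.347e+10 J


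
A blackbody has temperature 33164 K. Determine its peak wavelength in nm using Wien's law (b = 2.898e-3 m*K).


lam_max = b / T = 2.898e-3 / 33164 = 8.738e-08 m = 87.3839 nm

87.3839 nm


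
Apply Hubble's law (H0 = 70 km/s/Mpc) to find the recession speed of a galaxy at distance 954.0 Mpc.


v = H0 * d = 70 * 954.0 = 66780.0

66780.0 km/s


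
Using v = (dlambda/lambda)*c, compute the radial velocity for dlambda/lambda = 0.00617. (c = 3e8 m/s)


v = (dlambda/lambda) * c = 0.00617 * 3e8 = 1.851e+06

1.851e+06 m/s


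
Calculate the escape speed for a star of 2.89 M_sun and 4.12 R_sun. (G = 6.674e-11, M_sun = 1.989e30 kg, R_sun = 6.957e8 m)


M = 2.89 * 1.989e30 kg = 5.74821e+30 kg; R = 4.12 * 6.957e8 m = 2.866284e+09 m. v_esc = sqrt(2GM/R) = sqrt(2 * 6.674e-11 * 5.74821e+30 / 2.866284e+09) = 517386.1541

517386.1541 m/s


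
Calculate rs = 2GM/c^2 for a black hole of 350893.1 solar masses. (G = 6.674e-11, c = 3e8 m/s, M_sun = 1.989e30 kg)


M = 350893.1 * 1.989e30 kg = 6.979263759e+35 kg. rs = 2GM/c^2 = 2 * 6.674e-11 * 6.979263759e+35 / (3e8)^2 = 1.035e+09

1.035e+09 m


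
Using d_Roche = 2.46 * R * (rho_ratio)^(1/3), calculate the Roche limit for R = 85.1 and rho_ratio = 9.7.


d_Roche = 2.46 * 85.1 * 9.7^(1/3) = 446.4662

446.4662


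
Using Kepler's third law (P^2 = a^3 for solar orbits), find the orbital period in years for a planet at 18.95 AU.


P = a^(3/2) = 18.95^1.5 = 82.4924

82.4924 years


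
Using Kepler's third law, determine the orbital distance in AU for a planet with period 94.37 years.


a = P^(2/3) = 94.37^(2/3) = 20.7279

20.7279 AU


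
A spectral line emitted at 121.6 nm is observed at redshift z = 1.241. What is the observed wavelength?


lam_obs = lam_emit * (1 + z) = 121.6 * (1 + 1.241) = 272.5056

272.5056 nm


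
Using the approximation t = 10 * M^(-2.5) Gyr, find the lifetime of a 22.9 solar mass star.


t = 10 * M^(-2.5) = 10 * 22.9^(-2.5) = 0.004

0.004 Gyr


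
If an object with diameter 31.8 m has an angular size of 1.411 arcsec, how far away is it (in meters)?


D = size / theta_rad, theta_rad = 1.411 * pi/(180*3600) = 6.841e-06, D = 4.649e+06

4.649e+06 m


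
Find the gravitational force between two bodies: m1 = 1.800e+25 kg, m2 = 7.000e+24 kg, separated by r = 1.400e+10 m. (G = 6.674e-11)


F = G*m1*m2/r^2 = 6.674e-11 * 1.800e+25 * 7.000e+24 / (1.400e+10)^2 = 6.674e-11 * 1.260e+50 / 1.960e+20 = 4.290e+19

4.290e+19 N


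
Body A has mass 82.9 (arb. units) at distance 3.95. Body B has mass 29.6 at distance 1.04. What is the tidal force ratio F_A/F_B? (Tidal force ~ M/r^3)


Ratio = (M1/r1^3) / (M2/r2^3) = (82.9/3.95^3) / (29.6/1.04^3) = 0.0511

0.0511


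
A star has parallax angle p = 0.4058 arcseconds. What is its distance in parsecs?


d = 1/p = 1/0.4058 = 2.4643

2.4643 pc


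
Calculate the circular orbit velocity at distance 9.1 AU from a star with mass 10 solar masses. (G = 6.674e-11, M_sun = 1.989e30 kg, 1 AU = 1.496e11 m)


v = sqrt(GM/r) = sqrt(6.674e-11 * 1.989e+31 / 1.361e+12) = 31226.5496

31226.5496 m/s


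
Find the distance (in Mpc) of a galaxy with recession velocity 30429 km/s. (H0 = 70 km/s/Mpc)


d = v / H0 = 30429 / 70 = 434.7

434.7 Mpc


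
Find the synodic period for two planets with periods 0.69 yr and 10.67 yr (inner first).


1/P_syn = |1/P1 - 1/P2| = |1/0.69 - 1/10.67| => P_syn = 0.7377

0.7377 years


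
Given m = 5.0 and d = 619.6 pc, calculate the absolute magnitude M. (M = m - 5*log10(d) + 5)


M = m - 5*log10(d) + 5 = 5.0 - 5*log10(619.6) + 5 = -3.9606

-3.9606


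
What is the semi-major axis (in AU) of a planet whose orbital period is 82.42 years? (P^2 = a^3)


a = P^(2/3) = 82.42^(2/3) = 18.9389

18.9389 AU


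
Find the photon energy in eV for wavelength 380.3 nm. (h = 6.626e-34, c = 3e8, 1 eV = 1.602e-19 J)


E = hc/lambda = 6.626e-34 * 3e8 / 3.803e-07 = 5.227e-19 J = 3.2628 eV

3.2628 eV


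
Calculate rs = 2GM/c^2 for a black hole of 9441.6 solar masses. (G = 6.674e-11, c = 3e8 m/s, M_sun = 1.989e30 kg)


M = 9441.6 * 1.989e30 kg = 1.87793424e+34 kg. rs = 2GM/c^2 = 2 * 6.674e-11 * 1.87793424e+34 / (3e8)^2 = 2.785e+07

2.785e+07 m


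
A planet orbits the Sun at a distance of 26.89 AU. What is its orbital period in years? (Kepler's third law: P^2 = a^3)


P = a^(3/2) = 26.89^1.5 = 139.4396

139.4396 years


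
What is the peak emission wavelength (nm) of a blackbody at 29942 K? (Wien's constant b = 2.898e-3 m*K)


lam_max = b / T = 2.898e-3 / 29942 = 9.679e-08 m = 96.7871 nm

96.7871 nm


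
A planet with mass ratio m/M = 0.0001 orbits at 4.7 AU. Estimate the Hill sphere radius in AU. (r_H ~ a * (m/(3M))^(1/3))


r_H = a * (m/3M)^(1/3) = 4.7 * (0.0001/3)^(1/3) = 0.1513

0.1513 AU
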